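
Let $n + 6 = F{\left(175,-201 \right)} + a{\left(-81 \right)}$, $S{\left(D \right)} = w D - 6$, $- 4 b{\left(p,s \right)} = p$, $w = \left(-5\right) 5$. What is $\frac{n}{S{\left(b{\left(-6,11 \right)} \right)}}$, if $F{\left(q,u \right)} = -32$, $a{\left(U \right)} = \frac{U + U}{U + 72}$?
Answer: $\frac{40}{87} \approx 0.45977$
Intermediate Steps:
$w = -25$
$b{\left(p,s \right)} = - \frac{p}{4}$
$a{\left(U \right)} = \frac{2 U}{72 + U}$
$S{\left(D \right)} = -6 - 25 D$ ($S{\left(D \right)} = - 25 D - 6 = -6 - 25 D$)
$n = -20$ ($n = -6 - \left(32 + \frac{162}{72 - 81}\right) = -6 - \left(32 + \frac{162}{-9}\right) = -6 - \left(32 + 162 \left(- \frac{1}{9}\right)\right) = -6 + \left(-32 + 18\right) = -6 - 14 = -20$)
$\frac{n}{S{\left(b{\left(-6,11 \right)} \right)}} = - \frac{20}{-6 - 25 \left(\left(- \frac{1}{4}\right) \left(-6\right)\right)} = - \frac{20}{-6 - \frac{75}{2}} = - \frac{20}{- \frac{87}{2}} = \left(-20\right) \left(- \frac{2}{87}\right) = \frac{40}{87}$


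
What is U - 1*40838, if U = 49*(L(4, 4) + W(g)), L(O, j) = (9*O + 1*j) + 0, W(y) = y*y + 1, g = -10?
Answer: -33929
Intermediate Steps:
W(y) = 1 + y² (W(y) = y² + 1 = 1 + y²)
L(O, j) = j + 9*O (L(O, j) = (9*O + j) + 0 = (j + 9*O) + 0 = j + 9*O)
U = 6909 (U = 49*((4 + 9*4) + (1 + (-10)²)) = 49*((4 + 36) + (1 + 100)) = 49*(40 + 101) = 49*141 = 6909)
U - 1*40838 = 6909 - 1*40838 = 6909 - 40838 = -33929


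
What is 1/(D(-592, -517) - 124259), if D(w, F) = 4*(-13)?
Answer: -1/124311 ≈ -8.0443e-6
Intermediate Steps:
D(w, F) = -52
1/(D(-592, -517) - 124259) = 1/(-52 - 124259) = 1/(-124311) = -1/124311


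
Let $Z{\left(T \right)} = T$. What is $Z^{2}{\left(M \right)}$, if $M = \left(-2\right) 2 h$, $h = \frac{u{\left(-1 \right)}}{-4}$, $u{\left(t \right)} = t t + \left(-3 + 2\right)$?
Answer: $0$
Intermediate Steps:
$u{\left(t \right)} = -1 + t^{2}$ ($u{\left(t \right)} = t^{2} - 1 = -1 + t^{2}$)
$h = 0$ ($h = \frac{-1 + \left(-1\right)^{2}}{-4} = \left(-1 + 1\right) \left(- \frac{1}{4}\right) = 0 \left(- \frac{1}{4}\right) = 0$)
$M = 0$ ($M = \left(-2\right) 2 \cdot 0 = \left(-4\right) 0 = 0$)
$Z^{2}{\left(M \right)} = 0^{2} = 0$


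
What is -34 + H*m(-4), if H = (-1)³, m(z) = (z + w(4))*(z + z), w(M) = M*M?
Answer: 62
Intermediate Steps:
w(M) = M²
m(z) = 2*z*(16 + z) (m(z) = (z + 4²)*(z + z) = (z + 16)*(2*z) = (16 + z)*(2*z) = 2*z*(16 + z))
H = -1
-34 + H*m(-4) = -34 - 2*(-4)*(16 - 4) = -34 - 2*(-4)*12 = -34 - 1*(-96) = -34 + 96 = 62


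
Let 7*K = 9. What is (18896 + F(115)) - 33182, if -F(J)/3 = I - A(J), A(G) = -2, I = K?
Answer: -100071/7 ≈ -14296.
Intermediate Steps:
K = 9/7 (K = (1/7)*9 = 9/7 ≈ 1.2857)
I = 9/7 ≈ 1.2857
F(J) = -69/7 (F(J) = -3*(9/7 - 1*(-2)) = -3*(9/7 + 2) = -3*23/7 = -69/7)
(18896 + F(115)) - 33182 = (18896 - 69/7) - 33182 = 132203/7 - 33182 = -100071/7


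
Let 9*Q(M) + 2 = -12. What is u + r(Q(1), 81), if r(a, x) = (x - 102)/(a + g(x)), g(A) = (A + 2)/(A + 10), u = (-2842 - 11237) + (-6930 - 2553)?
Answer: -12399975/527 ≈ -23529.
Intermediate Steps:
u = -23562 (u = -14079 - 9483 = -23562)
g(A) = (2 + A)/(10 + A)
Q(M) = -14/9 (Q(M) = -2/9 + (⅑)*(-12) = -2/9 - 4/3 = -14/9)
r(a, x) = (-102 + x)/(a + (2 + x)/(10 + x)) (r(a, x) = (x - 102)/(a + (2 + x)/(10 + x)) = (-102 + x)/(a + (2 + x)/(10 + x)))
u + r(Q(1), 81) = -23562 + (-102 + 81)*(10 + 81)/(2 + 81 - 14*(10 + 81)/9) = -23562 - 21*91/(2 + 81 - 14/9*91) = -23562 - 21*91/(2 + 81 - 1274/9) = -23562 - 21*91/(-527/9) = -23562 - 9/527*(-21)*91 = -23562 + 17199/527 = -12399975/527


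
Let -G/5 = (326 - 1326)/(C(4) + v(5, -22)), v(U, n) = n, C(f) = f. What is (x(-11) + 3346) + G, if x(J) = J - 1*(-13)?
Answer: 27632/9 ≈ 3070.2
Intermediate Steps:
x(J) = 13 + J (x(J) = J + 13 = 13 + J)
G = -2500/9 (G = -5*(326 - 1326)/(4 - 22) = -(-5000)/(-18) = -(-5000)*(-1)/18 = -5*500/9 = -2500/9 ≈ -277.78)
(x(-11) + 3346) + G = ((13 - 11) + 3346) - 2500/9 = (2 + 3346) - 2500/9 = 3348 - 2500/9 = 27632/9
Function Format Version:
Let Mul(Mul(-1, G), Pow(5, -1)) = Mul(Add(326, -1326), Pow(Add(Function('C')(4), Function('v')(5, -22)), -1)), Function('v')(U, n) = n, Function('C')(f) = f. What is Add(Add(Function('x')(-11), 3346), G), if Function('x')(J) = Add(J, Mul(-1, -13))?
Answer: Rational(27632, 9) ≈ 3070.2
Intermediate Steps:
Function('x')(J) = Add(13, J) (Function('x')(J) = Add(J, 13) = Add(13, J))
G = Rational(-2500, 9) (G = Mul(-5, Mul(Add(326, -1326), Pow(Add(4, -22), -1))) = Mul(-5, Mul(-1000, Pow(-18, -1))) = Mul(-5, Mul(-1000, Rational(-1, 18))) = Mul(-5, Rational(500, 9)) = Rational(-2500, 9) ≈ -277.78)
Add(Add(Function('x')(-11), 3346), G) = Add(Add(Add(13, -11), 3346), Rational(-2500, 9)) = Add(Add(2, 3346), Rational(-2500, 9)) = Add(3348, Rational(-2500, 9)) = Rational(27632, 9)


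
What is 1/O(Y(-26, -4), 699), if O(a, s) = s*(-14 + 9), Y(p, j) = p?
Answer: -1/3495 ≈ -0.00028612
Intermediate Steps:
O(a, s) = -5*s (O(a, s) = s*(-5) = -5*s)
1/O(Y(-26, -4), 699) = 1/(-5*699) = 1/(-3495) = -1/3495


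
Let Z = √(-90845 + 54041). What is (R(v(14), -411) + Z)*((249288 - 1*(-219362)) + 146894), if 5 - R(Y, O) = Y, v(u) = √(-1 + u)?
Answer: 3077720 - 615544*√13 + 1231088*I*√9201 ≈ 8.5835e+5 + 1.1809e+8*I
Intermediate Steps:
R(Y, O) = 5 - Y
Z = 2*I*√9201 (Z = √(-36804) = 2*I*√9201 ≈ 191.84*I)
(R(v(14), -411) + Z)*((249288 - 1*(-219362)) + 146894) = ((5 - √(-1 + 14)) + 2*I*√9201)*((249288 - 1*(-219362)) + 146894) = ((5 - √13) + 2*I*√9201)*((249288 + 219362) + 146894) = (5 - √13 + 2*I*√9201)*(468650 + 146894) = (5 - √13 + 2*I*√9201)*615544 = 3077720 - 615544*√13 + 1231088*I*√9201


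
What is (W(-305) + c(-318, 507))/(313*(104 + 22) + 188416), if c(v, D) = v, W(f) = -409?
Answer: -727/227854 ≈ -0.0031906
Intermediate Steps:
(W(-305) + c(-318, 507))/(313*(104 + 22) + 188416) = (-409 - 318)/(313*(104 + 22) + 188416) = -727/(313*126 + 188416) = -727/(39438 + 188416) = -727/227854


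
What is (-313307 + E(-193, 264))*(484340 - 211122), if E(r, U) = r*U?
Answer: -99522115462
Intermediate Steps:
E(r, U) = U*r
(-313307 + E(-193, 264))*(484340 - 211122) = (-313307 + 264*(-193))*(484340 - 211122) = (-313307 - 50952)*273218 = -364259*273218 = -99522115462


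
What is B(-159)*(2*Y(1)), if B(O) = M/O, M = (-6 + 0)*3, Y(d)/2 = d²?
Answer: 24/53 ≈ 0.45283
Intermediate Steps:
Y(d) = 2*d²
M = -18 (M = -6*3 = -18)
B(O) = -18/O
B(-159)*(2*Y(1)) = (-18/(-159))*(2*(2*1²)) = (-18*(-1/159))*(2*(2*1)) = 6*(2*2)/53 = (6/53)*4 = 24/53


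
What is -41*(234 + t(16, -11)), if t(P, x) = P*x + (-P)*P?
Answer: 8118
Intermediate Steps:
t(P, x) = -P² + P*x (t(P, x) = P*x - P² = -P² + P*x)
-41*(234 + t(16, -11)) = -41*(234 + 16*(-11 - 1*16)) = -41*(234 + 16*(-11 - 16)) = -41*(234 + 16*(-27)) = -41*(234 - 432) = -41*(-198) = 8118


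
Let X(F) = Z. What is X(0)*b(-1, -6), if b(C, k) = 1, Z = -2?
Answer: -2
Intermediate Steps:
X(F) = -2
X(0)*b(-1, -6) = -2*1 = -2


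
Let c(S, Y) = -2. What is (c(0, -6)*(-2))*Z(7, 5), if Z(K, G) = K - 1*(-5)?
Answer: 48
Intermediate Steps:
Z(K, G) = 5 + K (Z(K, G) = K + 5 = 5 + K)
(c(0, -6)*(-2))*Z(7, 5) = (-2*(-2))*(5 + 7) = 4*12 = 48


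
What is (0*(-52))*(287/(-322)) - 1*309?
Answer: -309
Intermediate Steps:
(0*(-52))*(287/(-322)) - 1*309 = 0*(287*(-1/322)) - 309 = 0*(-41/46) - 309 = 0 - 309 = -309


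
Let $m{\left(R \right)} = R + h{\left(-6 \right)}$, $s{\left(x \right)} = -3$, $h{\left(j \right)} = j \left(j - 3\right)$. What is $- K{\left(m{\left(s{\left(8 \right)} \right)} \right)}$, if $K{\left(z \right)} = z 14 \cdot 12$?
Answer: $-8568$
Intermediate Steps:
$h{\left(j \right)} = j \left(-3 + j\right)$
$m{\left(R \right)} = 54 + R$ ($m{\left(R \right)} = R - 6 \left(-3 - 6\right) = R - -54 = R + 54 = 54 + R$)
$K{\left(z \right)} = 168 z$ ($K{\left(z \right)} = 14 z 12 = 168 z$)
$- K{\left(m{\left(s{\left(8 \right)} \right)} \right)} = - 168 \left(54 - 3\right) = - 168 \cdot 51 = \left(-1\right) 8568 = -8568$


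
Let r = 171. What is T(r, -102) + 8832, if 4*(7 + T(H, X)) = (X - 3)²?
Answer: 46325/4 ≈ 11581.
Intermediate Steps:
T(H, X) = -7 + (-3 + X)²/4 (T(H, X) = -7 + (X - 3)²/4 = -7 + (-3 + X)²/4)
T(r, -102) + 8832 = (-7 + (-3 - 102)²/4) + 8832 = (-7 + (¼)*(-105)²) + 8832 = (-7 + (¼)*11025) + 8832 = (-7 + 11025/4) + 8832 = 10997/4 + 8832 = 46325/4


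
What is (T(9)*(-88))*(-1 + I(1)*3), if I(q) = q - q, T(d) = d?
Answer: 792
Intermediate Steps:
I(q) = 0
(T(9)*(-88))*(-1 + I(1)*3) = (9*(-88))*(-1 + 0*3) = -792*(-1 + 0) = -792*(-1) = 792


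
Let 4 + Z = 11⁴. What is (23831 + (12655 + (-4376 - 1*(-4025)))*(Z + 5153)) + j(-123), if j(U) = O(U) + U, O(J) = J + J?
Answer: 243519622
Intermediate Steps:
O(J) = 2*J
Z = 14637 (Z = -4 + 11⁴ = -4 + 14641 = 14637)
j(U) = 3*U (j(U) = 2*U + U = 3*U)
(23831 + (12655 + (-4376 - 1*(-4025)))*(Z + 5153)) + j(-123) = (23831 + (12655 + (-4376 - 1*(-4025)))*(14637 + 5153)) + 3*(-123) = (23831 + (12655 + (-4376 + 4025))*19790) - 369 = (23831 + (12655 - 351)*19790) - 369 = (23831 + 12304*19790) - 369 = (23831 + 243496160) - 369 = 243519991 - 369 = 243519622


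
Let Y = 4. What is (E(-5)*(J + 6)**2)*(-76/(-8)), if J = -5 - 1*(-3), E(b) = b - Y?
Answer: -1368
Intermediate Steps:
E(b) = -4 + b (E(b) = b - 1*4 = b - 4 = -4 + b)
J = -2 (J = -5 + 3 = -2)
(E(-5)*(J + 6)**2)*(-76/(-8)) = ((-4 - 5)*(-2 + 6)**2)*(-76/(-8)) = (-9*4**2)*(-76*(-1/8)) = -9*16*(19/2) = -144*19/2 = -1368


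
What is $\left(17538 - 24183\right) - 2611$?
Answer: $-9256$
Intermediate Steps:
$\left(17538 - 24183\right) - 2611 = -6645 - 2611 = -9256$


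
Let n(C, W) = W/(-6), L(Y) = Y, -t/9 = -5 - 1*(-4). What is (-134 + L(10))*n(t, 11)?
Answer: 682/3 ≈ 227.33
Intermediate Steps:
t = 9 (t = -9*(-5 - 1*(-4)) = -9*(-5 + 4) = -9*(-1) = 9)
n(C, W) = -W/6 (n(C, W) = W*(-⅙) = -W/6)
(-134 + L(10))*n(t, 11) = (-134 + 10)*(-⅙*11) = -124*(-11/6) = 682/3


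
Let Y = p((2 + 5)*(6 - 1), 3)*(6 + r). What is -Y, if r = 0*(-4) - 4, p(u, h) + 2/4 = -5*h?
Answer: 31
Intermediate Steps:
p(u, h) = -1/2 - 5*h
r = -4 (r = 0 - 4 = -4)
Y = -31 (Y = (-1/2 - 5*3)*(6 - 4) = (-1/2 - 15)*2 = -31/2*2 = -31)
-Y = -1*(-31) = 31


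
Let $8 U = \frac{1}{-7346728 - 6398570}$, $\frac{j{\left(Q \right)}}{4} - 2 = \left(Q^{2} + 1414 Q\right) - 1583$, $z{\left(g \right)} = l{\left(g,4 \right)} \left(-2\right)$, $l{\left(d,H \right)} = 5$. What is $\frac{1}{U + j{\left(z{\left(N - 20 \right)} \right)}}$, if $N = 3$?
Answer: $- \frac{109962384}{6870889601857} \approx -1.6004 \cdot 10^{-5}$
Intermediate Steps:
$z{\left(g \right)} = -10$ ($z{\left(g \right)} = 5 \left(-2\right) = -10$)
$j{\left(Q \right)} = -6324 + 4 Q^{2} + 5656 Q$ ($j{\left(Q \right)} = 8 + 4 \left(\left(Q^{2} + 1414 Q\right) - 1583\right) = 8 + 4 \left(-1583 + Q^{2} + 1414 Q\right) = 8 + \left(-6332 + 4 Q^{2} + 5656 Q\right) = -6324 + 4 Q^{2} + 5656 Q$)
$U = - \frac{1}{109962384}$ ($U = \frac{1}{8 \left(-7346728 - 6398570\right)} = \frac{1}{8 \left(-13745298\right)} = \frac{1}{8} \left(- \frac{1}{13745298}\right) = - \frac{1}{109962384} \approx -9.094 \cdot 10^{-9}$)
$\frac{1}{U + j{\left(z{\left(N - 20 \right)} \right)}} = \frac{1}{- \frac{1}{109962384} + \left(-6324 + 4 \left(-10\right)^{2} + 5656 \left(-10\right)\right)} = \frac{1}{- \frac{1}{109962384} - 62484} = \frac{1}{- \frac{6870889601857}{109962384}} = - \frac{109962384}{6870889601857}$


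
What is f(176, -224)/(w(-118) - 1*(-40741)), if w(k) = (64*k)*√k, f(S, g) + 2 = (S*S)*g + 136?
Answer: -282681021090/8389688153 - 52399476480*I*√118/8389688153 ≈ -33.694 - 67.846*I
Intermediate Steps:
f(S, g) = 134 + g*S² (f(S, g) = -2 + ((S*S)*g + 136) = -2 + (S²*g + 136) = -2 + (g*S² + 136) = -2 + (136 + g*S²) = 134 + g*S²)
w(k) = 64*k^(3/2)
f(176, -224)/(w(-118) - 1*(-40741)) = (134 - 224*176²)/(64*(-118)^(3/2) - 1*(-40741)) = (134 - 224*30976)/(64*(-118*I*√118) + 40741) = (134 - 6938624)/(-7552*I*√118 + 40741) = -6938490/(40741 - 7552*I*√118)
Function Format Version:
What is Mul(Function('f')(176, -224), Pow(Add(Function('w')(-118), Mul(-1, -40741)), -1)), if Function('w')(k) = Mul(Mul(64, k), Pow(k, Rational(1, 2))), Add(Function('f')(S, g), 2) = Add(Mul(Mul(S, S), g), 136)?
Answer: Add(Rational(-282681021090, 8389688153), Mul(Rational(-52399476480, 8389688153), I, Pow(118, Rational(1, 2)))) ≈ Add(-33.694, Mul(-67.846, I))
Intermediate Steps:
Function('f')(S, g) = Add(134, Mul(g, Pow(S, 2))) (Function('f')(S, g) = Add(-2, Add(Mul(Mul(S, S), g), 136)) = Add(-2, Add(Mul(Pow(S, 2), g), 136)) = Add(-2, Add(Mul(g, Pow(S, 2)), 136)) = Add(-2, Add(136, Mul(g, Pow(S, 2)))) = Add(134, Mul(g, Pow(S, 2))))
Function('w')(k) = Mul(64, Pow(k, Rational(3, 2)))
Mul(Function('f')(176, -224), Pow(Add(Function('w')(-118), Mul(-1, -40741)), -1)) = Mul(Add(134, Mul(-224, Pow(176, 2))), Pow(Add(Mul(64, Pow(-118, Rational(3, 2))), Mul(-1, -40741)), -1)) = Mul(Add(134, Mul(-224, 30976)), Pow(Add(Mul(64, Mul(-118, I, Pow(118, Rational(1, 2)))), 40741), -1)) = Mul(Add(134, -6938624), Pow(Add(Mul(-7552, I, Pow(118, Rational(1, 2))), 40741), -1)) = Mul(-6938490, Pow(Add(40741, Mul(-7552, I, Pow(118, Rational(1, 2)))), -1))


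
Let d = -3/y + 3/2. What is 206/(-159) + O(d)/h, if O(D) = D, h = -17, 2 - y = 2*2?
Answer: -3979/2703 ≈ -1.4721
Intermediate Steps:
y = -2 (y = 2 - 2*2 = 2 - 1*4 = 2 - 4 = -2)
d = 3 (d = -3/(-2) + 3/2 = -3*(-1/2) + 3*(1/2) = 3/2 + 3/2 = 3)
206/(-159) + O(d)/h = 206/(-159) + 3/(-17) = 206*(-1/159) + 3*(-1/17) = -206/159 - 3/17 = -3979/2703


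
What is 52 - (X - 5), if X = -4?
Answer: 61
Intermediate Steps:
52 - (X - 5) = 52 - (-4 - 5) = 52 - (-9) = 52 - 1*(-9) = 52 + 9 = 61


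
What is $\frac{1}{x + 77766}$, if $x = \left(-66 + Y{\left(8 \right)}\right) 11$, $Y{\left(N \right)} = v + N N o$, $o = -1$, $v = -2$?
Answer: $\frac{1}{76314} \approx 1.3104 \cdot 10^{-5}$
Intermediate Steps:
$Y{\left(N \right)} = -2 - N^{2}$ ($Y{\left(N \right)} = -2 + N N \left(-1\right) = -2 + N^{2} \left(-1\right) = -2 - N^{2}$)
$x = -1452$ ($x = \left(-66 - 66\right) 11 = \left(-132\right) 11 = -1452$)
$\frac{1}{x + 77766} = \frac{1}{-1452 + 77766} = \frac{1}{76314}$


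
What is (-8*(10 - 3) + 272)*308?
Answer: 66528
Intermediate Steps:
(-8*(10 - 3) + 272)*308 = (-8*7 + 272)*308 = (-56 + 272)*308 = 216*308 = 66528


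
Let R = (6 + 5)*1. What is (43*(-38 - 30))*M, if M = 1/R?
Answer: -2924/11 ≈ -265.82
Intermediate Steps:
R = 11 (R = 11*1 = 11)
M = 1/11 ≈ 0.090909
(43*(-38 - 30))*M = (43*(-38 - 30))*(1/11) = (43*(-68))*(1/11) = -2924*1/11 = -2924/11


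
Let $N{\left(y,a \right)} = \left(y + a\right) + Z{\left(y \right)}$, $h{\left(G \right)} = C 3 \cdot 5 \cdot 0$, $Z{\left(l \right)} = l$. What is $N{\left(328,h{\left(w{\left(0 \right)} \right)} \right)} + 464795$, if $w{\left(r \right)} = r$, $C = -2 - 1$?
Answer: $465451$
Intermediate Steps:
$C = -3$ ($C = -2 - 1 = -3$)
$h{\left(G \right)} = 0$ ($h{\left(G \right)} = \left(-3\right) 3 \cdot 5 \cdot 0 = \left(-9\right) 5 \cdot 0 = \left(-45\right) 0 = 0$)
$N{\left(y,a \right)} = a + 2 y$ ($N{\left(y,a \right)} = \left(y + a\right) + y = \left(a + y\right) + y = a + 2 y$)
$N{\left(328,h{\left(w{\left(0 \right)} \right)} \right)} + 464795 = \left(0 + 2 \cdot 328\right) + 464795 = \left(0 + 656\right) + 464795 = 656 + 464795 = 465451$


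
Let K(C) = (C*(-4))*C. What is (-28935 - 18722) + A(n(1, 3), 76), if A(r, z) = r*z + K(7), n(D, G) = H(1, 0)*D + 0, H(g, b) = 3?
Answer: -47625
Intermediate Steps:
K(C) = -4*C**2 (K(C) = (-4*C)*C = -4*C**2)
n(D, G) = 3*D (n(D, G) = 3*D + 0 = 3*D)
A(r, z) = -196 + r*z (A(r, z) = r*z - 4*7**2 = r*z - 4*49 = r*z - 196 = -196 + r*z)
(-28935 - 18722) + A(n(1, 3), 76) = (-28935 - 18722) + (-196 + (3*1)*76) = -47657 + (-196 + 3*76) = -47657 + (-196 + 228) = -47657 + 32 = -47625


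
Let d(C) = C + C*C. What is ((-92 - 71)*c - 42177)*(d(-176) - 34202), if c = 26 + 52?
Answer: 186739182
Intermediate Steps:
d(C) = C + C**2
c = 78
((-92 - 71)*c - 42177)*(d(-176) - 34202) = ((-92 - 71)*78 - 42177)*(-176*(1 - 176) - 34202) = (-163*78 - 42177)*(-176*(-175) - 34202) = (-12714 - 42177)*(30800 - 34202) = -54891*(-3402) = 186739182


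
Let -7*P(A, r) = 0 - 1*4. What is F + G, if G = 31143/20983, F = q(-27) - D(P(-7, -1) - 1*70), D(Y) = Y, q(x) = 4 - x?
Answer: 14969050/146881 ≈ 101.91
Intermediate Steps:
P(A, r) = 4/7 (P(A, r) = -(0 - 1*4)/7 = -(0 - 4)/7 = -⅐*(-4) = 4/7)
F = 703/7 (F = (4 - 1*(-27)) - (4/7 - 1*70) = (4 + 27) - (4/7 - 70) = 31 - 1*(-486/7) = 31 + 486/7 = 703/7 ≈ 100.43)
G = 31143/20983 (G = 31143*(1/20983) = 31143/20983 ≈ 1.4842)
F + G = 703/7 + 31143/20983 = 14969050/146881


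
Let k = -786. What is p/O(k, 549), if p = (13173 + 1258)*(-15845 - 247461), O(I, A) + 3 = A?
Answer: -1899884443/273 ≈ -6.9593e+6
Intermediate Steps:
O(I, A) = -3 + A
p = -3799768886 (p = 14431*(-263306) = -3799768886)
p/O(k, 549) = -3799768886/(-3 + 549) = -3799768886/546 = -3799768886*1/546 = -1899884443/273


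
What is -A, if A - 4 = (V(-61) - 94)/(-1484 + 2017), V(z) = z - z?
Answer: -2038/533 ≈ -3.8236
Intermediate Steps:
V(z) = 0
A = 2038/533 (A = 4 + (0 - 94)/(-1484 + 2017) = 4 - 94/533 = 2038/533 ≈ 3.8236)
-A = -1*2038/533 = -2038/533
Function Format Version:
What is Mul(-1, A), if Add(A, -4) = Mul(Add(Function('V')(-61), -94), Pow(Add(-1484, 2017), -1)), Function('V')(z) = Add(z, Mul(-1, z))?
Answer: Rational(-2038, 533) ≈ -3.8236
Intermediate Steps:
Function('V')(z) = 0
A = Rational(2038, 533) (A = Add(4, Mul(Add(0, -94), Pow(Add(-1484, 2017), -1))) = Add(4, Mul(-94, Pow(533, -1))) = Add(4, Mul(-94, Rational(1, 533))) = Add(4, Rational(-94, 533)) = Rational(2038, 533) ≈ 3.8236)
Mul(-1, A) = Mul(-1, Rational(2038, 533)) = Rational(-2038, 533)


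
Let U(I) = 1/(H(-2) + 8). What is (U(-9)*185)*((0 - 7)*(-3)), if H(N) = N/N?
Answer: 1295/3 ≈ 431.67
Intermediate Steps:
H(N) = 1
U(I) = 1/9 (U(I) = 1/(1 + 8) = 1/9)
(U(-9)*185)*((0 - 7)*(-3)) = ((1/9)*185)*((0 - 7)*(-3)) = 185*(-7*(-3))/9 = (185/9)*21 = 1295/3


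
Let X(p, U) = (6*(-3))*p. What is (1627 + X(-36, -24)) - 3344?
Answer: -1069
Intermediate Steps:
X(p, U) = -18*p
(1627 + X(-36, -24)) - 3344 = (1627 - 18*(-36)) - 3344 = (1627 + 648) - 3344 = 2275 - 3344 = -1069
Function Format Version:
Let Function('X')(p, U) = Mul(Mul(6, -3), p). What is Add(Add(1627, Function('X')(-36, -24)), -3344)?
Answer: -1069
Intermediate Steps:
Function('X')(p, U) = Mul(-18, p)
Add(Add(1627, Function('X')(-36, -24)), -3344) = Add(Add(1627, Mul(-18, -36)), -3344) = Add(Add(1627, 648), -3344) = Add(2275, -3344) = -1069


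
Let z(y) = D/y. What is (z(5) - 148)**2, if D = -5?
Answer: 22201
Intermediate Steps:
z(y) = -5/y
(z(5) - 148)**2 = (-5/5 - 148)**2 = (-5*1/5 - 148)**2 = (-1 - 148)**2 = (-149)**2 = 22201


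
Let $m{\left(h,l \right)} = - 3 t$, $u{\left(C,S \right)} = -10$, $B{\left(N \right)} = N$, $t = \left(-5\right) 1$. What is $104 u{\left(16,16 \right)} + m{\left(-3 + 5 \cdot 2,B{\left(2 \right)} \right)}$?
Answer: $-1025$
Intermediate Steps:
$t = -5$
$m{\left(h,l \right)} = 15$ ($m{\left(h,l \right)} = \left(-3\right) \left(-5\right) = 15$)
$104 u{\left(16,16 \right)} + m{\left(-3 + 5 \cdot 2,B{\left(2 \right)} \right)} = 104 \left(-10\right) + 15 = -1040 + 15 = -1025$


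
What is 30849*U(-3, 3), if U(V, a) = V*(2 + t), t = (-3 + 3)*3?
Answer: -185094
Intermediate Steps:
t = 0 (t = 0*3 = 0)
U(V, a) = 2*V (U(V, a) = V*(2 + 0) = V*2 = 2*V)
30849*U(-3, 3) = 30849*(2*(-3)) = 30849*(-6) = -185094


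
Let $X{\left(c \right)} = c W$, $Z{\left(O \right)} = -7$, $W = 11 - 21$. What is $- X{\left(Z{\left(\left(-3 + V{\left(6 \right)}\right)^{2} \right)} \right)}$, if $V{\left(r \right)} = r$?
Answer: $-70$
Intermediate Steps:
$W = -10$
$X{\left(c \right)} = - 10 c$ ($X{\left(c \right)} = c \left(-10\right) = - 10 c$)
$- X{\left(Z{\left(\left(-3 + V{\left(6 \right)}\right)^{2} \right)} \right)} = - \left(-10\right) \left(-7\right) = \left(-1\right) 70 = -70$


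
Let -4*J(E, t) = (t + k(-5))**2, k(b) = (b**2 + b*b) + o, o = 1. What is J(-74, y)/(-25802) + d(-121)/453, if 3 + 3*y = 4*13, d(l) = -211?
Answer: -14792315/35064918 ≈ -0.42185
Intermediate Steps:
y = 49/3 (y = -1 + (4*13)/3 = -1 + (1/3)*52 = -1 + 52/3 = 49/3 ≈ 16.333)
k(b) = 1 + 2*b**2 (k(b) = (b**2 + b*b) + 1 = (b**2 + b**2) + 1 = 2*b**2 + 1 = 1 + 2*b**2)
J(E, t) = -(51 + t)**2/4 (J(E, t) = -(t + (1 + 2*(-5)**2))**2/4 = -(t + (1 + 2*25))**2/4 = -(t + (1 + 50))**2/4 = -(t + 51)**2/4 = -(51 + t)**2/4)
J(-74, y)/(-25802) + d(-121)/453 = -(51 + 49/3)**2/4/(-25802) - 211/453 = -(202/3)**2/4*(-1/25802) - 211*1/453 = -1/4*40804/9*(-1/25802) - 211/453 = -10201/9*(-1/25802) - 211/453 = 10201/232218 - 211/453 = -14792315/35064918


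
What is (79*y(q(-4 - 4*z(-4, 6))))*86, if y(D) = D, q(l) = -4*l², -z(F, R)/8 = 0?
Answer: -434816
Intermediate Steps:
z(F, R) = 0 (z(F, R) = -8*0 = 0)
(79*y(q(-4 - 4*z(-4, 6))))*86 = (79*(-4*(-4 - 4*0)²))*86 = (79*(-4*(-4 + 0)²))*86 = (79*(-4*(-4)²))*86 = (79*(-4*16))*86 = (79*(-64))*86 = -5056*86 = -434816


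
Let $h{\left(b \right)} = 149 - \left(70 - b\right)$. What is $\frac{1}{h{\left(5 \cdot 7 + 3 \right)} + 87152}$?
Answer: $\frac{1}{87269} \approx 1.1459 \cdot 10^{-5}$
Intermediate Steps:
$h{\left(b \right)} = 79 + b$ ($h{\left(b \right)} = 149 + \left(-70 + b\right) = 79 + b$)
$\frac{1}{h{\left(5 \cdot 7 + 3 \right)} + 87152} = \frac{1}{\left(79 + \left(5 \cdot 7 + 3\right)\right) + 87152} = \frac{1}{\left(79 + \left(35 + 3\right)\right) + 87152} = \frac{1}{\left(79 + 38\right) + 87152} = \frac{1}{117 + 87152} = \frac{1}{87269}$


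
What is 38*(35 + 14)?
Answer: 1862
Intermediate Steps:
38*(35 + 14) = 38*49 = 1862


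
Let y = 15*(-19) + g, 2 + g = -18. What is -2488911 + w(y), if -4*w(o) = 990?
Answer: -4978317/2 ≈ -2.4892e+6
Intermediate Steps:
g = -20 (g = -2 - 18 = -20)
y = -305 (y = 15*(-19) - 20 = -285 - 20 = -305)
w(o) = -495/2 (w(o) = -1/4*990 = -495/2)
-2488911 + w(y) = -2488911 - 495/2 = -4978317/2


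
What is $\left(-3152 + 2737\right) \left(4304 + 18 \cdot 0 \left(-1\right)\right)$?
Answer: $-1786160$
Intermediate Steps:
$\left(-3152 + 2737\right) \left(4304 + 18 \cdot 0 \left(-1\right)\right) = - 415 \left(4304 + 0 \left(-1\right)\right) = - 415 \left(4304 + 0\right) = \left(-415\right) 4304 = -1786160$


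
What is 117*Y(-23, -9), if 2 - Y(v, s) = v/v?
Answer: 117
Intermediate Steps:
Y(v, s) = 1 (Y(v, s) = 2 - v/v = 2 - 1*1 = 2 - 1 = 1)
117*Y(-23, -9) = 117*1 = 117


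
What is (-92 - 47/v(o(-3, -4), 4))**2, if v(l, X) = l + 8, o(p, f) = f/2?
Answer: 358801/36 ≈ 9966.7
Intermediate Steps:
o(p, f) = f/2 (o(p, f) = f*(1/2) = f/2)
v(l, X) = 8 + l
(-92 - 47/v(o(-3, -4), 4))**2 = (-92 - 47/(8 + (1/2)*(-4)))**2 = (-92 - 47/(8 - 2))**2 = (-92 - 47/6)**2 = (-599/6)**2 = 358801/36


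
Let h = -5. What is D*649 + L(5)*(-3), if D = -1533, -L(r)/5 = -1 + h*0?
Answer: -994932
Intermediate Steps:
L(r) = 5 (L(r) = -5*(-1 - 5*0) = -5*(-1 + 0) = -5*(-1) = 5)
D*649 + L(5)*(-3) = -1533*649 + 5*(-3) = -994917 - 15 = -994932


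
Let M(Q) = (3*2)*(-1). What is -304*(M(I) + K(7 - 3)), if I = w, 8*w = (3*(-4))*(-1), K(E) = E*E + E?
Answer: -4256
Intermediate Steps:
K(E) = E + E² (K(E) = E² + E = E + E²)
w = 3/2 (w = ((3*(-4))*(-1))/8 = (-12*(-1))/8 = (⅛)*12 = 3/2 ≈ 1.5000)
I = 3/2 ≈ 1.5000
M(Q) = -6 (M(Q) = 6*(-1) = -6)
-304*(M(I) + K(7 - 3)) = -304*(-6 + (7 - 3)*(1 + (7 - 3))) = -304*(-6 + 4*(1 + 4)) = -304*(-6 + 4*5) = -304*(-6 + 20) = -304*14 = -4256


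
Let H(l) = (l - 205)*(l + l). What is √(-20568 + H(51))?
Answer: 2*I*√9069 ≈ 190.46*I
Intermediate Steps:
H(l) = 2*l*(-205 + l) (H(l) = (-205 + l)*(2*l) = 2*l*(-205 + l))
√(-20568 + H(51)) = √(-20568 + 2*51*(-205 + 51)) = √(-20568 + 2*51*(-154)) = √(-20568 - 15708) = √(-36276) = 2*I*√9069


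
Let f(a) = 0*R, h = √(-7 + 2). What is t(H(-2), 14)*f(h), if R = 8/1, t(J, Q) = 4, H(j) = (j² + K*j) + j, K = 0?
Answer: 0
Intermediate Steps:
H(j) = j + j² (H(j) = (j² + 0*j) + j = (j² + 0) + j = j² + j = j + j²)
R = 8 (R = 8*1 = 8)
h = I*√5 (h = √(-5) = I*√5 ≈ 2.2361*I)
f(a) = 0 (f(a) = 0*8 = 0)
t(H(-2), 14)*f(h) = 4*0 = 0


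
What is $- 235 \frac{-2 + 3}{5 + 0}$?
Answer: $-47$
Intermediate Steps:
$- 235 \frac{-2 + 3}{5 + 0} = - 235 \cdot 1 \cdot \frac{1}{5} = \left(-235\right) \frac{1}{5} = -47$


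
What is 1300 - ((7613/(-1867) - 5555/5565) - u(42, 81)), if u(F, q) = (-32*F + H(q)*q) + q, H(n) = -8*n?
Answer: -108981109415/2077971 ≈ -52446.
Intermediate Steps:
u(F, q) = q - 32*F - 8*q**2 (u(F, q) = (-32*F + (-8*q)*q) + q = (-32*F - 8*q**2) + q = q - 32*F - 8*q**2)
1300 - ((7613/(-1867) - 5555/5565) - u(42, 81)) = 1300 - ((7613/(-1867) - 5555/5565) - (81 - 32*42 - 8*81**2)) = 1300 - ((7613*(-1/1867) - 5555*1/5565) - (81 - 1344 - 8*6561)) = 1300 - ((-7613/1867 - 1111/1113) - (81 - 1344 - 52488)) = 1300 - (-10547506/2077971 - 1*(-53751)) = 1300 - (-10547506/2077971 + 53751) = 1300 - 1*111682471715/2077971 = 1300 - 111682471715/2077971 = -108981109415/2077971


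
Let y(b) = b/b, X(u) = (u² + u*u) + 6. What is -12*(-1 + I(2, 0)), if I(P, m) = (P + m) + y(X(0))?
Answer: -24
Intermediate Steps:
X(u) = 6 + 2*u² (X(u) = (u² + u²) + 6 = 2*u² + 6 = 6 + 2*u²)
y(b) = 1
I(P, m) = 1 + P + m (I(P, m) = (P + m) + 1 = 1 + P + m)
-12*(-1 + I(2, 0)) = -12*(-1 + (1 + 2 + 0)) = -12*(-1 + 3) = -12*2 = -24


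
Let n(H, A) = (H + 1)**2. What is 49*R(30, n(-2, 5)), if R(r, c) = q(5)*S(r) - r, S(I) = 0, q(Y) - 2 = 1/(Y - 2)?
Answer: -1470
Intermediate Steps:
q(Y) = 2 + 1/(-2 + Y) (q(Y) = 2 + 1/(Y - 2) = 2 + 1/(-2 + Y))
n(H, A) = (1 + H)**2
R(r, c) = -r (R(r, c) = ((-3 + 2*5)/(-2 + 5))*0 - r = ((-3 + 10)/3)*0 - r = ((1/3)*7)*0 - r = (7/3)*0 - r = 0 - r = -r)
49*R(30, n(-2, 5)) = 49*(-1*30) = 49*(-30) = -1470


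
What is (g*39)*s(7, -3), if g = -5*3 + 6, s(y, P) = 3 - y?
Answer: 1404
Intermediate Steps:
g = -9 (g = -15 + 6 = -9)
(g*39)*s(7, -3) = (-9*39)*(3 - 1*7) = -351*(3 - 7) = -351*(-4) = 1404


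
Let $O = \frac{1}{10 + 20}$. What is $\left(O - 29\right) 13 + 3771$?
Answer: $\frac{101833}{30} \approx 3394.4$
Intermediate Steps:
$O = \frac{1}{30} \approx 0.033333$
$\left(O - 29\right) 13 + 3771 = \left(\frac{1}{30} - 29\right) 13 + 3771 = \left(- \frac{869}{30}\right) 13 + 3771 = - \frac{11297}{30} + 3771 = \frac{101833}{30}$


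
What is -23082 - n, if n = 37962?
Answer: -61044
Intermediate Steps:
-23082 - n = -23082 - 1*37962 = -23082 - 37962 = -61044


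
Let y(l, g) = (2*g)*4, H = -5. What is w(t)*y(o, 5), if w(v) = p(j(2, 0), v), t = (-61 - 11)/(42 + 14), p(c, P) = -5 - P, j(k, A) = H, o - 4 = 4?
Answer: -1040/7 ≈ -148.57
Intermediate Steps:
o = 8 (o = 4 + 4 = 8)
j(k, A) = -5
t = -9/7 (t = -72/56 = -72*1/56 = -9/7 ≈ -1.2857)
w(v) = -5 - v
y(l, g) = 8*g
w(t)*y(o, 5) = (-5 - 1*(-9/7))*(8*5) = (-5 + 9/7)*40 = -26/7*40 = -1040/7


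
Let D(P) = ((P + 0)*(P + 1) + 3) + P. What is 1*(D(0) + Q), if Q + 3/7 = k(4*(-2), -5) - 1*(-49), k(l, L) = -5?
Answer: 326/7 ≈ 46.571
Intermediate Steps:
D(P) = 3 + P + P*(1 + P) (D(P) = (P*(1 + P) + 3) + P = (3 + P*(1 + P)) + P = 3 + P + P*(1 + P))
Q = 305/7 (Q = -3/7 + (-5 - 1*(-49)) = -3/7 + (-5 + 49) = -3/7 + 44 = 305/7 ≈ 43.571)
1*(D(0) + Q) = 1*((3 + 0**2 + 2*0) + 305/7) = 1*((3 + 0 + 0) + 305/7) = 1*(3 + 305/7) = 1*(326/7) = 326/7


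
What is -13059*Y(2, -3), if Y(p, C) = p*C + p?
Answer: 52236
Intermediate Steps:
Y(p, C) = p + C*p (Y(p, C) = C*p + p = p + C*p)
-13059*Y(2, -3) = -26118*(1 - 3) = -26118*(-2) = -13059*(-4) = 52236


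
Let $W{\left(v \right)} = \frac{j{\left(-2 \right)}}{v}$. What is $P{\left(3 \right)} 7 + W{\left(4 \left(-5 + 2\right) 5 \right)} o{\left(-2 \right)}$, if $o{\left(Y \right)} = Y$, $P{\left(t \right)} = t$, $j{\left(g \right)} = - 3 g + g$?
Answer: $\frac{317}{15} \approx 21.133$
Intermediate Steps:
$j{\left(g \right)} = - 2 g$
$W{\left(v \right)} = \frac{4}{v}$ ($W{\left(v \right)} = \frac{\left(-2\right) \left(-2\right)}{v} = \frac{4}{v}$)
$P{\left(3 \right)} 7 + W{\left(4 \left(-5 + 2\right) 5 \right)} o{\left(-2 \right)} = 3 \cdot 7 + \frac{4}{4 \left(-5 + 2\right) 5} \left(-2\right) = 21 + \frac{4}{4 \left(-3\right) 5} \left(-2\right) = 21 + \frac{4}{\left(-12\right) 5} \left(-2\right) = 21 + \frac{4}{-60} \left(-2\right) = 21 + 4 \left(- \frac{1}{60}\right) \left(-2\right) = 21 - - \frac{2}{15} = 21 + \frac{2}{15} = \frac{317}{15}$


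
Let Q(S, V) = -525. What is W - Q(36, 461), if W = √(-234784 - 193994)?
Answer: 525 + 3*I*√47642 ≈ 525.0 + 654.81*I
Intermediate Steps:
W = 3*I*√47642 (W = √(-428778) = 3*I*√47642 ≈ 654.81*I)
W - Q(36, 461) = 3*I*√47642 - 1*(-525) = 3*I*√47642 + 525 = 525 + 3*I*√47642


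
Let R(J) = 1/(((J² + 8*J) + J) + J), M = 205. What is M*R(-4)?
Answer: -205/24 ≈ -8.5417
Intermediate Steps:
R(J) = 1/(J² + 10*J) (R(J) = 1/((J² + 9*J) + J) = 1/(J² + 10*J))
M*R(-4) = 205*(1/((-4)*(10 - 4))) = 205*(-¼/6) = 205*(-¼*⅙) = 205*(-1/24) = -205/24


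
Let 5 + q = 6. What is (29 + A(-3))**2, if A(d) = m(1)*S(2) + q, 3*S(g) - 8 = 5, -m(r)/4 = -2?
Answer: 37636/9 ≈ 4181.8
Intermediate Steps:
q = 1 (q = -5 + 6 = 1)
m(r) = 8 (m(r) = -4*(-2) = 8)
S(g) = 13/3 (S(g) = 8/3 + (1/3)*5 = 8/3 + 5/3 = 13/3)
A(d) = 107/3 (A(d) = 8*(13/3) + 1 = 104/3 + 1 = 107/3)
(29 + A(-3))**2 = (29 + 107/3)**2 = (194/3)**2 = 37636/9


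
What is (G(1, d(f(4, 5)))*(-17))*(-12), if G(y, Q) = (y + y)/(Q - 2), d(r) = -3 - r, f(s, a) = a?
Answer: -204/5 ≈ -40.800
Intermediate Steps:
G(y, Q) = 2*y/(-2 + Q) (G(y, Q) = (2*y)/(-2 + Q) = 2*y/(-2 + Q))
(G(1, d(f(4, 5)))*(-17))*(-12) = ((2*1/(-2 + (-3 - 1*5)))*(-17))*(-12) = ((2*1/(-2 + (-3 - 5)))*(-17))*(-12) = ((2*1/(-2 - 8))*(-17))*(-12) = ((2*1/(-10))*(-17))*(-12) = ((2*1*(-1/10))*(-17))*(-12) = -1/5*(-17)*(-12) = (17/5)*(-12) = -204/5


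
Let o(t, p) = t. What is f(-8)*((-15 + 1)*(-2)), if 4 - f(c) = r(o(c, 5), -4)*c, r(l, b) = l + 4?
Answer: -784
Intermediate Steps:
r(l, b) = 4 + l
f(c) = 4 - c*(4 + c) (f(c) = 4 - (4 + c)*c = 4 - c*(4 + c))
f(-8)*((-15 + 1)*(-2)) = (4 - 1*(-8)*(4 - 8))*((-15 + 1)*(-2)) = (4 - 1*(-8)*(-4))*(-14*(-2)) = (4 - 32)*28 = -28*28 = -784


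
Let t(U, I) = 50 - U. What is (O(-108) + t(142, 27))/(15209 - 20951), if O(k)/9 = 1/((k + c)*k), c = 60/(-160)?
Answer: 119645/7467471 ≈ 0.016022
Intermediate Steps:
c = -3/8 (c = 60*(-1/160) = -3/8 ≈ -0.37500)
O(k) = 9/(k*(-3/8 + k)) (O(k) = 9*(1/((k - 3/8)*k)) = 9*(1/((-3/8 + k)*k)) = 9*(1/(k*(-3/8 + k))) = 9/(k*(-3/8 + k)))
(O(-108) + t(142, 27))/(15209 - 20951) = (72/(-108*(-3 + 8*(-108))) + (50 - 1*142))/(15209 - 20951) = (72*(-1/108)/(-3 - 864) + (50 - 142))/(-5742) = (72*(-1/108)/(-867) - 92)*(-1/5742) = (72*(-1/108)*(-1/867) - 92)*(-1/5742) = (2/2601 - 92)*(-1/5742) = -239290/2601*(-1/5742) = 119645/7467471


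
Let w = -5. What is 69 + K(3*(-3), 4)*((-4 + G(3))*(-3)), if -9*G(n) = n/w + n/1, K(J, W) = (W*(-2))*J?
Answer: 4953/5 ≈ 990.60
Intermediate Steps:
K(J, W) = -2*J*W (K(J, W) = (-2*W)*J = -2*J*W)
G(n) = -4*n/45 (G(n) = -(n/(-5) + n/1)/9 = -(n*(-⅕) + n*1)/9 = -(-n/5 + n)/9 = -4*n/45)
69 + K(3*(-3), 4)*((-4 + G(3))*(-3)) = 69 + (-2*3*(-3)*4)*((-4 - 4/45*3)*(-3)) = 69 + (-2*(-9)*4)*((-4 - 4/15)*(-3)) = 69 + 72*(-64/15*(-3)) = 69 + 72*(64/5) = 69 + 4608/5 = 4953/5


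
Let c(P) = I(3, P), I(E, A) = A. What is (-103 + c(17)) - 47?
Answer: -133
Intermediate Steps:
c(P) = P
(-103 + c(17)) - 47 = (-103 + 17) - 47 = -86 - 47 = -133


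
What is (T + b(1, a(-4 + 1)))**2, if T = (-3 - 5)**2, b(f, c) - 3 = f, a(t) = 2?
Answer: 4624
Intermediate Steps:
b(f, c) = 3 + f
T = 64 (T = (-8)**2 = 64)
(T + b(1, a(-4 + 1)))**2 = (64 + (3 + 1))**2 = (64 + 4)**2 = 68**2 = 4624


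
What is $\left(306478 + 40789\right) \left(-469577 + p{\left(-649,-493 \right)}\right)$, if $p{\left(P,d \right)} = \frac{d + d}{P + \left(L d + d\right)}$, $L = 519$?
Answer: $- \frac{41910096462122269}{257009} \approx -1.6307 \cdot 10^{11}$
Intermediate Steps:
$p{\left(P,d \right)} = \frac{2 d}{P + 520 d}$ ($p{\left(P,d \right)} = \frac{d + d}{P + \left(519 d + d\right)} = \frac{2 d}{P + 520 d}$)
$\left(306478 + 40789\right) \left(-469577 + p{\left(-649,-493 \right)}\right) = \left(306478 + 40789\right) \left(-469577 + 2 \left(-493\right) \frac{1}{-649 + 520 \left(-493\right)}\right) = 347267 \left(-469577 + 2 \left(-493\right) \frac{1}{-649 - 256360}\right) = 347267 \left(-469577 + 2 \left(-493\right) \frac{1}{-257009}\right) = 347267 \left(-469577 + 2 \left(-493\right) \left(- \frac{1}{257009}\right)\right) = 347267 \left(-469577 + \frac{986}{257009}\right) = 347267 \left(- \frac{120685514207}{257009}\right) = - \frac{41910096462122269}{257009}$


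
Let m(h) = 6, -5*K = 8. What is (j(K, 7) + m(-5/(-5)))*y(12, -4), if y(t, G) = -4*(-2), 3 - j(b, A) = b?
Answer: 424/5 ≈ 84.800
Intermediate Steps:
K = -8/5 (K = -1/5*8 = -8/5 ≈ -1.6000)
j(b, A) = 3 - b
y(t, G) = 8
(j(K, 7) + m(-5/(-5)))*y(12, -4) = ((3 - 1*(-8/5)) + 6)*8 = ((3 + 8/5) + 6)*8 = (23/5 + 6)*8 = (53/5)*8 = 424/5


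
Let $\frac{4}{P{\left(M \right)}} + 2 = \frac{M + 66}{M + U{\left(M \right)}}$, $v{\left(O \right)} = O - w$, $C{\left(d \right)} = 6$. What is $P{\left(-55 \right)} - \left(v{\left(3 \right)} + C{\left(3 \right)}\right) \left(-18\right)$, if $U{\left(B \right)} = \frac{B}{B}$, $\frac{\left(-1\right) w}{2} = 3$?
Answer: $\frac{31914}{119} \approx 268.19$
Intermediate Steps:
$w = -6$ ($w = \left(-2\right) 3 = -6$)
$v{\left(O \right)} = 6 + O$ ($v{\left(O \right)} = O - -6 = O + 6 = 6 + O$)
$U{\left(B \right)} = 1$
$P{\left(M \right)} = \frac{4}{-2 + \frac{66 + M}{1 + M}}$ ($P{\left(M \right)} = \frac{4}{-2 + \frac{M + 66}{M + 1}} = \frac{4}{-2 + \frac{66 + M}{1 + M}}$)
$P{\left(-55 \right)} - \left(v{\left(3 \right)} + C{\left(3 \right)}\right) \left(-18\right) = \frac{4 \left(-1 - -55\right)}{-64 - 55} - \left(\left(6 + 3\right) + 6\right) \left(-18\right) = \frac{4 \left(-1 + 55\right)}{-119} - \left(9 + 6\right) \left(-18\right) = 4 \left(- \frac{1}{119}\right) 54 - 15 \left(-18\right) = - \frac{216}{119} - -270 = - \frac{216}{119} + 270 = \frac{31914}{119}$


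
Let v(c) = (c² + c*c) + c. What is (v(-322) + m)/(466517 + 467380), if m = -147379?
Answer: 19889/311299 ≈ 0.063890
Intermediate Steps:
v(c) = c + 2*c² (v(c) = (c² + c²) + c = 2*c² + c = c + 2*c²)
(v(-322) + m)/(466517 + 467380) = (-322*(1 + 2*(-322)) - 147379)/(466517 + 467380) = (-322*(1 - 644) - 147379)/933897 = (-322*(-643) - 147379)*(1/933897) = (207046 - 147379)*(1/933897) = 59667*(1/933897) = 19889/311299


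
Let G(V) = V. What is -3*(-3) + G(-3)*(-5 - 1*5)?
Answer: 39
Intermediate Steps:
-3*(-3) + G(-3)*(-5 - 1*5) = -3*(-3) - 3*(-5 - 1*5) = 9 - 3*(-5 - 5) = 9 - 3*(-10) = 9 + 30 = 39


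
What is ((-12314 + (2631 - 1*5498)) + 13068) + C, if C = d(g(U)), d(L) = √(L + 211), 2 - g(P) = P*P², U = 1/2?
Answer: -2113 + √3406/4 ≈ -2098.4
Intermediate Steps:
U = ½ ≈ 0.50000
g(P) = 2 - P³ (g(P) = 2 - P*P² = 2 - P³)
d(L) = √(211 + L)
C = √3406/4 (C = √(211 + (2 - (½)³)) = √(211 + (2 - 1*⅛)) = √(211 + (2 - ⅛)) = √(211 + 15/8) = √(1703/8) = √3406/4 ≈ 14.590)
((-12314 + (2631 - 1*5498)) + 13068) + C = ((-12314 + (2631 - 1*5498)) + 13068) + √3406/4 = ((-12314 + (2631 - 5498)) + 13068) + √3406/4 = ((-12314 - 2867) + 13068) + √3406/4 = (-15181 + 13068) + √3406/4 = -2113 + √3406/4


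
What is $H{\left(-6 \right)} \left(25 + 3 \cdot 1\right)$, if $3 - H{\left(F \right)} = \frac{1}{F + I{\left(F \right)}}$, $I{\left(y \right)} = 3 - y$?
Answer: $\frac{224}{3} \approx 74.667$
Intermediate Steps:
$H{\left(F \right)} = \frac{8}{3}$ ($H{\left(F \right)} = 3 - \frac{1}{F - \left(-3 + F\right)} = 3 - \frac{1}{3} = \frac{8}{3}$)
$H{\left(-6 \right)} \left(25 + 3 \cdot 1\right) = \frac{8 \left(25 + 3 \cdot 1\right)}{3} = \frac{8 \left(25 + 3\right)}{3} = \frac{8}{3} \cdot 28 = \frac{224}{3}$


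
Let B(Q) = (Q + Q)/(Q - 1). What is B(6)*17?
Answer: 204/5 ≈ 40.800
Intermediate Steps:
B(Q) = 2*Q/(-1 + Q) (B(Q) = (2*Q)/(-1 + Q) = 2*Q/(-1 + Q))
B(6)*17 = (2*6/(-1 + 6))*17 = (2*6/5)*17 = (2*6*(⅕))*17 = (12/5)*17 = 204/5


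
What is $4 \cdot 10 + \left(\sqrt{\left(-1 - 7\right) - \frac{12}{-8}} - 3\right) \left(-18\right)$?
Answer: $94 - 9 i \sqrt{26} \approx 94.0 - 45.891 i$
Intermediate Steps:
$4 \cdot 10 + \left(\sqrt{\left(-1 - 7\right) - \frac{12}{-8}} - 3\right) \left(-18\right) = 40 + \left(\sqrt{\left(-1 - 7\right) - - \frac{3}{2}} - 3\right) \left(-18\right) = 40 + \left(\sqrt{-8 + \frac{3}{2}} - 3\right) \left(-18\right) = 40 + \left(\sqrt{- \frac{13}{2}} - 3\right) \left(-18\right) = 40 + \left(\frac{i \sqrt{26}}{2} - 3\right) \left(-18\right) = 40 + \left(-3 + \frac{i \sqrt{26}}{2}\right) \left(-18\right) = 40 + \left(54 - 9 i \sqrt{26}\right) = 94 - 9 i \sqrt{26}$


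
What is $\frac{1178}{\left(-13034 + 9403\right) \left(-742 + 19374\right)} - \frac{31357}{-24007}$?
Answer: $\frac{1060680159249}{812070288772} \approx 1.3061$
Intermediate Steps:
$\frac{1178}{\left(-13034 + 9403\right) \left(-742 + 19374\right)} - \frac{31357}{-24007} = \frac{1178}{\left(-3631\right) 18632} - - \frac{31357}{24007} = \frac{1178}{-67652792} + \frac{31357}{24007} = 1178 \left(- \frac{1}{67652792}\right) + \frac{31357}{24007} = - \frac{589}{33826396} + \frac{31357}{24007} = \frac{1060680159249}{812070288772}$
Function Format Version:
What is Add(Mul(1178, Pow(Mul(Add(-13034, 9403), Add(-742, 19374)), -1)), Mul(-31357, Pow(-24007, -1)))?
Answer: Rational(1060680159249, 812070288772) ≈ 1.3061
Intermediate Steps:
Add(Mul(1178, Pow(Mul(Add(-13034, 9403), Add(-742, 19374)), -1)), Mul(-31357, Pow(-24007, -1))) = Add(Mul(1178, Pow(Mul(-3631, 18632), -1)), Mul(-31357, Rational(-1, 24007))) = Add(Mul(1178, Pow(-67652792, -1)), Rational(31357, 24007)) = Add(Mul(1178, Rational(-1, 67652792)), Rational(31357, 24007)) = Add(Rational(-589, 33826396), Rational(31357, 24007)) = Rational(1060680159249, 812070288772)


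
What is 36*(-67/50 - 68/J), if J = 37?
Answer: -105822/925 ≈ -114.40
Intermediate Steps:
36*(-67/50 - 68/J) = 36*(-67/50 - 68/37) = 36*(-5879/1850) = -105822/925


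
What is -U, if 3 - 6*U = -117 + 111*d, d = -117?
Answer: -4369/2 ≈ -2184.5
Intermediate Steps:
U = 4369/2 (U = ½ - (-117 + 111*(-117))/6 = ½ - (-117 - 12987)/6 = ½ - ⅙*(-13104) = ½ + 2184 = 4369/2 ≈ 2184.5)
-U = -1*4369/2 = -4369/2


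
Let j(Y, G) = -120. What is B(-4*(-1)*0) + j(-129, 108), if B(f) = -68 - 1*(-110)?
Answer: -78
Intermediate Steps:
B(f) = 42 (B(f) = -68 + 110 = 42)
B(-4*(-1)*0) + j(-129, 108) = 42 - 120 = -78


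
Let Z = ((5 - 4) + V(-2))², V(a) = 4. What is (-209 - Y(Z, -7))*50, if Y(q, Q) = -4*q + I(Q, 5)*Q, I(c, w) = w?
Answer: -3700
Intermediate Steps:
Z = 25 (Z = ((5 - 4) + 4)² = (1 + 4)² = 5² = 25)
Y(q, Q) = -4*q + 5*Q
(-209 - Y(Z, -7))*50 = (-209 - (-4*25 + 5*(-7)))*50 = (-209 - (-100 - 35))*50 = (-209 - 1*(-135))*50 = (-209 + 135)*50 = -74*50 = -3700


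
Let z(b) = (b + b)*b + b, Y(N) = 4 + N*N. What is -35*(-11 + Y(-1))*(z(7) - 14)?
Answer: 19110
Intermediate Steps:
Y(N) = 4 + N²
z(b) = b + 2*b² (z(b) = (2*b)*b + b = 2*b² + b = b + 2*b²)
-35*(-11 + Y(-1))*(z(7) - 14) = -35*(-11 + (4 + (-1)²))*(7*(1 + 2*7) - 14) = -35*(-11 + (4 + 1))*(7*(1 + 14) - 14) = -35*(-11 + 5)*(7*15 - 14) = -(-210)*(105 - 14) = -(-210)*91 = -35*(-546) = 19110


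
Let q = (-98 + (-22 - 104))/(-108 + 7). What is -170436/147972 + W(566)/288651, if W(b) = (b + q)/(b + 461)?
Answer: -1171487403207/1017083377349 ≈ -1.1518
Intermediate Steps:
q = 224/101 (q = (-98 - 126)/(-101) = -224*(-1/101) = 224/101 ≈ 2.2178)
W(b) = (224/101 + b)/(461 + b) (W(b) = (b + 224/101)/(b + 461) = (224/101 + b)/(461 + b))
-170436/147972 + W(566)/288651 = -170436/147972 + ((224/101 + 566)/(461 + 566))/288651 = -170436*1/147972 + ((57390/101)/1027)*(1/288651) = -14203/12331 + ((1/1027)*(57390/101))*(1/288651) = -14203/12331 + (57390/103727)*(1/288651) = -14203/12331 + 19130/9980300759 = -1171487403207/1017083377349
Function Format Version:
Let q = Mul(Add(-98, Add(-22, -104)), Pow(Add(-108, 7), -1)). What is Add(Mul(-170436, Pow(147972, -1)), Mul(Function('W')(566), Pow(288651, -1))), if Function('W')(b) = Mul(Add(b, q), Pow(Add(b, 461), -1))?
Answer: Rational(-1171487403207, 1017083377349) ≈ -1.1518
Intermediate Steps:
q = Rational(224, 101) (q = Mul(Add(-98, -126), Pow(-101, -1)) = Mul(-224, Rational(-1, 101)) = Rational(224, 101) ≈ 2.2178)
Function('W')(b) = Mul(Pow(Add(461, b), -1), Add(Rational(224, 101), b)) (Function('W')(b) = Mul(Add(b, Rational(224, 101)), Pow(Add(b, 461), -1)) = Mul(Add(Rational(224, 101), b), Pow(Add(461, b), -1)) = Mul(Pow(Add(461, b), -1), Add(Rational(224, 101), b)))
Add(Mul(-170436, Pow(147972, -1)), Mul(Function('W')(566), Pow(288651, -1))) = Add(Mul(-170436, Pow(147972, -1)), Mul(Mul(Pow(Add(461, 566), -1), Add(Rational(224, 101), 566)), Pow(288651, -1))) = Add(Mul(-170436, Rational(1, 147972)), Mul(Mul(Pow(1027, -1), Rational(57390, 101)), Rational(1, 288651))) = Add(Rational(-14203, 12331), Mul(Mul(Rational(1, 1027), Rational(57390, 101)), Rational(1, 288651))) = Add(Rational(-14203, 12331), Mul(Rational(57390, 103727), Rational(1, 288651))) = Add(Rational(-14203, 12331), Rational(19130, 9980300759)) = Rational(-1171487403207, 1017083377349)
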